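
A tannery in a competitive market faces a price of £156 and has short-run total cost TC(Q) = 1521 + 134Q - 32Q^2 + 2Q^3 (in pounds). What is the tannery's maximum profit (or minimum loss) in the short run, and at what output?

AVC = 134 - 32Q + 2Q^2 has its minimum £6 at Q = 8; price £156 clears that bar, so the firm operates.
MC = 134 - 64Q + 6Q^2. Setting P = MC and taking the root on the rising branch gives Q* = 11.
TR = 156·11 = 1716. TC = 1521 + 264 = 1785. Profit = 1716 − 1785 = -£69.
Shutting down would mean losing the fixed cost of £1521, so operating at a loss of £69 is better by £1452.

Profit = -£69 at Q = 11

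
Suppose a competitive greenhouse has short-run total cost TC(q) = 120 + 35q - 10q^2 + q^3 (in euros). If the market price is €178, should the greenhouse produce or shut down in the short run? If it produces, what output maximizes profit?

Produce at q = 11

From TC, MC = TC'(q) = 35 - 20q + 3q^2 and AVC = VC/q = 35 - 10q + q^2.
The AVC parabola has its vertex at q = 10/2 = 5, where AVC = 35 - 10·5 + 5^2 = €10.
P = €178 exceeds min AVC = €10, so the firm stays open.
Solving P = MC: -143 - 20q + 3q^2 = 0 ⇒ q = -13/3 or 11. On the upward-sloping branch, q* = 11.
Check: AVC at q = 11 is €46 ≤ P, so revenue covers variable cost.
Profit = P·q − TC = 178·11 − 626 = €1332.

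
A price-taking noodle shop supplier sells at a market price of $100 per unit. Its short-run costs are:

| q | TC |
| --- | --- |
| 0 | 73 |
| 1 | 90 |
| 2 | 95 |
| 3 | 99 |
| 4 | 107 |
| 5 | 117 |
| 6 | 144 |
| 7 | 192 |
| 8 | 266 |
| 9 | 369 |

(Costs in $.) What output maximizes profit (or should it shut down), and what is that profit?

q = 8; profit = $534

Tabulate TR − TC: q=0: -73; q=1: 10; q=2: 105; q=3: 201; q=4: 293; q=5: 383; q=6: 456; q=7: 508; q=8: 534; q=9: 531.
Profit is maximized at q = 8. AVC there is 193/8 = $24.12 ≤ P, so producing beats shutting down (which would give -$73).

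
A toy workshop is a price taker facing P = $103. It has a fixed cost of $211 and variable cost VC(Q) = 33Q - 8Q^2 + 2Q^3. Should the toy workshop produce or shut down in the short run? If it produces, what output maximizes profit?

Variable cost is VC = 33Q - 8Q^2 + 2Q^3, so AVC = VC/Q = 33 - 8Q + 2Q^2 and MC = dTC/dQ = 33 - 16Q + 6Q^2.
AVC hits its minimum where MC = AVC, at Q = 2, giving min AVC = 33 - 8·2 + 2·2^2 = $25.
Since P = $103 ≥ min AVC = $25, price covers variable cost and the firm should produce.
Set P = MC: 103 = 33 - 16Q + 6Q^2 → -70 - 16Q + 6Q^2 = 0. The roots are Q = -7/3 and Q = 5; the profit-maximizing output is on the rising part of MC, so Q* = 5.
Check: AVC at Q = 5 is $43 ≤ P, so revenue covers variable cost.
Profit = P·Q − TC = 103·5 − 426 = $89.

Produce at Q = 5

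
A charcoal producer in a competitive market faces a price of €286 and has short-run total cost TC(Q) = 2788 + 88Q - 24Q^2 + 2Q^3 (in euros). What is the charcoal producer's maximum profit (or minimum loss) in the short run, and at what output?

Profit = -€368 at Q = 11

AVC = 88 - 24Q + 2Q^2; min AVC = €16 at Q = 6. Since P = €286 ≥ min AVC, the firm produces.
MC = 88 - 48Q + 6Q^2. Setting P = MC and taking the root on the rising branch gives Q* = 11.
TR = 286·11 = 3146. TC = 2788 + 726 = 3514. Profit = 3146 − 3514 = -€368.
Shutting down would mean losing the fixed cost of €2788, so operating at a loss of €368 is better by €2420.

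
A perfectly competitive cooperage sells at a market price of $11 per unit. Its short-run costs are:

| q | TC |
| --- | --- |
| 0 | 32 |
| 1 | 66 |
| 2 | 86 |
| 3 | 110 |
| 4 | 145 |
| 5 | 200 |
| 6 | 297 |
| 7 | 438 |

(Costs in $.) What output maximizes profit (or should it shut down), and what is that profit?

Compute π = P·q − TC at each output: q=0: -32; q=1: -55; q=2: -64; q=3: -77; q=4: -101; q=5: -145; q=6: -231; q=7: -361.
Profit is highest at q = 0. Equivalently, the lowest AVC in the table is 78/3 ≈ $26 at q = 3, and P = $11 falls below it — price never covers variable cost, so the firm shuts down and loses only its fixed cost.

q = 0 (shut down); profit = -$32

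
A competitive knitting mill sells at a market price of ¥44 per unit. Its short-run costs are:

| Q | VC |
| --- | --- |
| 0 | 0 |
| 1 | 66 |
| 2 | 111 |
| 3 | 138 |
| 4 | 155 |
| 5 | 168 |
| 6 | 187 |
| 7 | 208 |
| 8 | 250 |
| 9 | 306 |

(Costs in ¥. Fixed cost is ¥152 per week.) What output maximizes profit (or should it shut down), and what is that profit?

Tabulate TR − TC: Q=0: -152; Q=1: -174; Q=2: -175; Q=3: -158; Q=4: -131; Q=5: -100; Q=6: -75; Q=7: -52; Q=8: -50; Q=9: -62.
Profit is maximized at Q = 8. AVC there is 250/8 = ¥31.25 ≤ P, so producing beats shutting down (which would give -¥152).

Q = 8; profit = -¥50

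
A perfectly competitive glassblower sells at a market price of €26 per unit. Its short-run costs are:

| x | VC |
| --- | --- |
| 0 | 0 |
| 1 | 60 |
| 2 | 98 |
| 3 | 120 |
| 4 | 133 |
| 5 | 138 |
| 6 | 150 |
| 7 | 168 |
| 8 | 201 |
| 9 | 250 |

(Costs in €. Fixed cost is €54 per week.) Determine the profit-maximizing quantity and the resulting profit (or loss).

Compute π = P·x − TC at each output: x=0: -54; x=1: -88; x=2: -100; x=3: -96; x=4: -83; x=5: -62; x=6: -48; x=7: -40; x=8: -47; x=9: -70.
Profit is maximized at x = 7. AVC there is 168/7 = €24 ≤ P, so producing beats shutting down (which would give -€54).

x = 7; profit = -€40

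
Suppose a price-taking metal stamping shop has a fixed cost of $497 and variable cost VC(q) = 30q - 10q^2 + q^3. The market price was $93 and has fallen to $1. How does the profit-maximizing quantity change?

MC = 30 - 20q + 3q^2; the shutdown threshold is min AVC = $5 (at q = 5).
At P = $93 ≥ min AVC, set P = MC on the rising branch: q = 9.
At P = $1 < min AVC = $5, price no longer covers variable cost at any output, so the firm shuts down: q = 0.

Output falls from 9 to 0 (the firm shuts down)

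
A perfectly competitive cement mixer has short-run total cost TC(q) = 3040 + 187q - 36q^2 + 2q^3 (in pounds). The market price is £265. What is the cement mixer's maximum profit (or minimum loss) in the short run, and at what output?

AVC = 187 - 36q + 2q^2 has its minimum £25 at q = 9; price £265 clears that bar, so the firm operates.
MC = 187 - 72q + 6q^2. Setting P = MC and taking the root on the rising branch gives q* = 13.
TR = 265·13 = 3445. TC = 3040 + 741 = 3781. Profit = 3445 − 3781 = -£336.
Shutting down would mean losing the fixed cost of £3040, so operating at a loss of £336 is better by £2704.

Profit = -£336 at q = 13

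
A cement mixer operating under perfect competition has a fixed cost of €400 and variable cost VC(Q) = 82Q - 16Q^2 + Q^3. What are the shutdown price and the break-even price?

AVC = 82 - 16Q + Q^2; minimized at Q = 8, giving min AVC = €18. That is the shutdown price.
ATC = 400/Q + 82 - 16Q + Q^2. Setting dATC/dQ = −400/Q^2 − 16 + 2Q = 0 gives Q = 10 (since 2·10^3 − 16·10^2 = 400).
min ATC = 400/10 + 82 − 16·10 + 10^2 = €62. That is the break-even price.
For €18 ≤ P < €62 the firm produces at a loss; below €18 it shuts down.

Shutdown price = €18; break-even price = €62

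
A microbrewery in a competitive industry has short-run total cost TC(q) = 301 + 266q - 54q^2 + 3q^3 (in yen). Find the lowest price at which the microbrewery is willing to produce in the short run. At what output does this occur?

Short-run supply begins at min AVC. From VC = 266q - 54q^2 + 3q^3, AVC = 266 - 54q + 3q^2.
dAVC/dq = -54 + 6q = 0 gives q = 9. min AVC = 266 - 54·9 + 3·9^2 = 23.
For P < ¥23 the firm produces nothing.

¥23 per unit, at q = 9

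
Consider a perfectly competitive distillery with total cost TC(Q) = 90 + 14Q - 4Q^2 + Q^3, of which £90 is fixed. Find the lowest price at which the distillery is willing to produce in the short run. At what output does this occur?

Short-run supply begins at min AVC. From VC = 14Q - 4Q^2 + Q^3, AVC = 14 - 4Q + Q^2.
dAVC/dQ = -4 + 2Q = 0 gives Q = 2. min AVC = 14 - 4·2 + 2^2 = 10.
For P < £10 the firm produces nothing.

£10 per unit, at Q = 2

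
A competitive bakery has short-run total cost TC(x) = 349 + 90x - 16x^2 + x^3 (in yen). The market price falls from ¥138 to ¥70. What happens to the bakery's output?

Output falls from 12 to 10

AVC = 90 - 16x + x^2, minimized at x = 8 where min AVC = ¥26. MC = 90 - 32x + 3x^2.
At P = ¥138 ≥ min AVC, set P = MC on the rising branch: x = 12.
At P = ¥70 ≥ min AVC, set P = MC: x = 10. The firm stays open but cuts output.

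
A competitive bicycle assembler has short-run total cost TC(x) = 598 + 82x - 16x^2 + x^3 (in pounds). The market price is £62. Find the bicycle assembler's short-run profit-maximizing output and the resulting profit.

AVC = 82 - 16x + x^2 has its minimum £18 at x = 8; price £62 clears that bar, so the firm operates.
With MC = 82 - 32x + 3x^2, P = MC on the upward-sloping part at x* = 10.
TR = 62·10 = 620. TC = 598 + 220 = 818. Profit = 620 − 818 = -£198.
By producing, the firm covers all variable cost plus £400 of fixed cost; shutting down would lose the full £598.

Profit = -£198 at x = 10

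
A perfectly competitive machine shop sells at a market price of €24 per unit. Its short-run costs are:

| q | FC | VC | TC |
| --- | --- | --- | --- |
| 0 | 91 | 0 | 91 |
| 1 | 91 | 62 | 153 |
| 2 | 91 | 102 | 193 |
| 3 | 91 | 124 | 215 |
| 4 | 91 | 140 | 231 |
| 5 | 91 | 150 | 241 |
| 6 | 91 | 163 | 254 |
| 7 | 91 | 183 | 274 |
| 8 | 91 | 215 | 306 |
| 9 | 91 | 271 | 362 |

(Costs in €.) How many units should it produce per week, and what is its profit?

Tabulate TR − TC: q=0: -91; q=1: -129; q=2: -145; q=3: -143; q=4: -135; q=5: -121; q=6: -110; q=7: -106; q=8: -114; q=9: -146.
Profit is highest at q = 0. Equivalently, the lowest AVC in the table is 183/7 ≈ €26.14 at q = 7, and P = €24 falls below it — price never covers variable cost, so the firm shuts down and loses only its fixed cost.

q = 0 (shut down); profit = -€91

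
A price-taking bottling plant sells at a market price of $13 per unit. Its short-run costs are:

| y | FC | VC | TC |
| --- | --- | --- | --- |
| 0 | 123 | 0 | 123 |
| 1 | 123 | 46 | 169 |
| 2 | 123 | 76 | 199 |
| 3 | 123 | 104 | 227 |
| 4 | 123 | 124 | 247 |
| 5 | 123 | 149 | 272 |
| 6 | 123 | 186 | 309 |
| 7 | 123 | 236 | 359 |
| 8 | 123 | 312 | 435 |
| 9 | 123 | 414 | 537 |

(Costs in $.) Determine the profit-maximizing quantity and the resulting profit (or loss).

y = 0 (shut down); profit = -$123

Tabulate TR − TC: y=0: -123; y=1: -156; y=2: -173; y=3: -188; y=4: -195; y=5: -207; y=6: -231; y=7: -268; y=8: -331; y=9: -420.
Profit is highest at y = 0. Equivalently, the lowest AVC in the table is 149/5 ≈ $29.80 at y = 5, and P = $13 falls below it — price never covers variable cost, so the firm shuts down and loses only its fixed cost.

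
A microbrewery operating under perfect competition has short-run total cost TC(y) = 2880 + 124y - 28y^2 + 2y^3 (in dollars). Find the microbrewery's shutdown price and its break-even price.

Shutdown price = $26; break-even price = $316

AVC = 124 - 28y + 2y^2; minimized at y = 7, giving min AVC = $26. That is the shutdown price.
ATC = 2880/y + 124 - 28y + 2y^2. Setting dATC/dy = −2880/y^2 − 28 + 4y = 0 gives y = 12 (since 4·12^3 − 28·12^2 = 2880).
min ATC = 2880/12 + 124 − 28·12 + 2·12^2 = $316. That is the break-even price.
Between these two prices the firm operates at a loss; above $316 it earns a profit.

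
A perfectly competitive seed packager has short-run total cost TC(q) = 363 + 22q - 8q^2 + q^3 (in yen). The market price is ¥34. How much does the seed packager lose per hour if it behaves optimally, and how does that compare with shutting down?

AVC = 22 - 8q + q^2; min AVC = ¥6 at q = 4. Since P = ¥34 ≥ min AVC, the firm produces.
With MC = 22 - 16q + 3q^2, P = MC on the upward-sloping part at q* = 6.
TR = 34·6 = 204. TC = 363 + 60 = 423. Profit = 204 − 423 = -¥219.
By producing, the firm covers all variable cost plus ¥144 of fixed cost; shutting down would lose the full ¥363.

Profit = -¥219 at q = 6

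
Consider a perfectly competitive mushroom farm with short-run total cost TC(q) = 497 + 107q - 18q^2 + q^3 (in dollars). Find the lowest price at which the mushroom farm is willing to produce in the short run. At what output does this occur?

$26 per unit, at q = 9

The shutdown price is the minimum of AVC. VC = 107q - 18q^2 + q^3, so AVC = 107 - 18q + q^2.
dAVC/dq = -18 + 2q = 0 gives q = 9. min AVC = 107 - 18·9 + 9^2 = 26.
For P < $26 the firm produces nothing.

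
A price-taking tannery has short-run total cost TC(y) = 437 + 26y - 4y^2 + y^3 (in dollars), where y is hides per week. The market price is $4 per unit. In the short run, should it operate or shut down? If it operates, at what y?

Shut down

Strip out fixed cost: VC = 26y - 4y^2 + y^3. Then AVC = 26 - 4y + y^2 and MC = 26 - 8y + 3y^2.
AVC hits its minimum where MC = AVC, at y = 2, giving min AVC = 26 - 4·2 + 2^2 = $22.
Since P = $4 < min AVC = $22, price fails to cover variable cost at any output.
Shutting down limits the loss to fixed cost, $437.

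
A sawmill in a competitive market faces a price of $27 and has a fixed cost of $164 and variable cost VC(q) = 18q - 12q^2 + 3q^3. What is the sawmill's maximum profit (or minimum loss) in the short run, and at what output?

AVC = 18 - 12q + 3q^2; min AVC = $6 at q = 2. Since P = $27 ≥ min AVC, the firm produces.
MC = 18 - 24q + 9q^2. Setting P = MC and taking the root on the rising branch gives q* = 3.
TR = 27·3 = 81. TC = 164 + 27 = 191. Profit = 81 − 191 = -$110.
That loss of $110 beats the $164 the firm would lose by shutting down; producing recovers $54 of fixed cost.

Profit = -$110 at q = 3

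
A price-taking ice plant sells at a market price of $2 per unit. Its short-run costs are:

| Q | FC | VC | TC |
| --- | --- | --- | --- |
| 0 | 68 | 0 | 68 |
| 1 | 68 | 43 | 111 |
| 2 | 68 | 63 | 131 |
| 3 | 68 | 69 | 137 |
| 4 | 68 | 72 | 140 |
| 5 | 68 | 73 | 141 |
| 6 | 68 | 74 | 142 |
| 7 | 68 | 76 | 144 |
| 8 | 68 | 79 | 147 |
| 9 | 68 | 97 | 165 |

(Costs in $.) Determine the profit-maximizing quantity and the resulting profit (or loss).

Tabulate TR − TC: Q=0: -68; Q=1: -109; Q=2: -127; Q=3: -131; Q=4: -132; Q=5: -131; Q=6: -130; Q=7: -130; Q=8: -131; Q=9: -147.
Profit is highest at Q = 0. Equivalently, the lowest AVC in the table is 79/8 ≈ $9.88 at Q = 8, and P = $2 falls below it — price never covers variable cost, so the firm shuts down and loses only its fixed cost.

Q = 0 (shut down); profit = -$68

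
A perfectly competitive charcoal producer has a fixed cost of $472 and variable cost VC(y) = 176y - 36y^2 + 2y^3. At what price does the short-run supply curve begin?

Short-run supply begins at min AVC. From VC = 176y - 36y^2 + 2y^3, AVC = 176 - 36y + 2y^2.
At the minimum of AVC, MC = AVC. MC = 176 - 72y + 6y^2; setting MC = AVC gives 4y^2 - 36y = 0, so y = 9. min AVC = 14.
So the shutdown price is $14.

$14 per unit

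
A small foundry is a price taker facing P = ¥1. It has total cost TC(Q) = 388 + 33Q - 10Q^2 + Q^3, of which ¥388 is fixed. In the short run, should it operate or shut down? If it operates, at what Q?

Strip out fixed cost: VC = 33Q - 10Q^2 + Q^3. Then AVC = 33 - 10Q + Q^2 and MC = 33 - 20Q + 3Q^2.
The AVC parabola has its vertex at Q = 10/2 = 5, where AVC = 33 - 10·5 + 5^2 = ¥8.
P = ¥1 lies below min AVC = ¥8; no output level covers variable cost.
The firm minimizes its loss by shutting down and losing only its fixed cost of ¥388.

Shut down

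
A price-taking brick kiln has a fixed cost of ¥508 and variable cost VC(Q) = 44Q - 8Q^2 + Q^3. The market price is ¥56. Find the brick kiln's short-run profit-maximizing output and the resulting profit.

Profit = -¥364 at Q = 6

AVC = 44 - 8Q + Q^2; min AVC = ¥28 at Q = 4. Since P = ¥56 ≥ min AVC, the firm produces.
With MC = 44 - 16Q + 3Q^2, P = MC on the upward-sloping part at Q* = 6.
TR = 56·6 = 336. TC = 508 + 192 = 700. Profit = 336 − 700 = -¥364.
Shutting down would mean losing the fixed cost of ¥508, so operating at a loss of ¥364 is better by ¥144.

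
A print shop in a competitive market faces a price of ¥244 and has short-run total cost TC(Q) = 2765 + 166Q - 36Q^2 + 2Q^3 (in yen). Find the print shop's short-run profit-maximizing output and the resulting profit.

AVC = 166 - 36Q + 2Q^2 has its minimum ¥4 at Q = 9; price ¥244 clears that bar, so the firm operates.
With MC = 166 - 72Q + 6Q^2, P = MC on the upward-sloping part at Q* = 13.
TR = 244·13 = 3172. TC = 2765 + 468 = 3233. Profit = 3172 − 3233 = -¥61.
That loss of ¥61 beats the ¥2765 the firm would lose by shutting down; producing recovers ¥2704 of fixed cost.

Profit = -¥61 at Q = 13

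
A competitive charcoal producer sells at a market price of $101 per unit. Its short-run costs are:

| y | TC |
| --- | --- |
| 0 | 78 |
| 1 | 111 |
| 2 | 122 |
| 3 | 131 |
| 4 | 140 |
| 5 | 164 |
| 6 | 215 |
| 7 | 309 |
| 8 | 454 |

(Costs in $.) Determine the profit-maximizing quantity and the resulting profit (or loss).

Profit at each row (π = 101y − TC): y=0: -78; y=1: -10; y=2: 80; y=3: 172; y=4: 264; y=5: 341; y=6: 391; y=7: 398; y=8: 354.
Profit is maximized at y = 7. AVC there is 231/7 = $33 ≤ P, so producing beats shutting down (which would give -$78).

y = 7; profit = $398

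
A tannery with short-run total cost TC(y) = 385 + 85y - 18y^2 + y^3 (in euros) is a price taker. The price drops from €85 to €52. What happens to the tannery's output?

Output falls from 12 to 11

MC = 85 - 36y + 3y^2; the shutdown threshold is min AVC = €4 (at y = 9).
With P = €85 above the shutdown price, P = MC gives y = 12.
At P = €52 ≥ min AVC, set P = MC: y = 11. The firm stays open but cuts output.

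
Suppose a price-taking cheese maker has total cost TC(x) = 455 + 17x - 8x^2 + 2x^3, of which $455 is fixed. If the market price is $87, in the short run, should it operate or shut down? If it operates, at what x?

Produce at x = 5

Variable cost is VC = 17x - 8x^2 + 2x^3, so AVC = VC/x = 17 - 8x + 2x^2 and MC = dTC/dx = 17 - 16x + 6x^2.
AVC hits its minimum where MC = AVC, at x = 2, giving min AVC = 17 - 8·2 + 2·2^2 = $9.
Since P = $87 ≥ min AVC = $9, price covers variable cost and the firm should produce.
Set P = MC: 87 = 17 - 16x + 6x^2 → -70 - 16x + 6x^2 = 0. The roots are x = -7/3 and x = 5; the profit-maximizing output is on the rising part of MC, so x* = 5.
Check: AVC at x = 5 is $27 ≤ P, so revenue covers variable cost.
Profit = P·x − TC = 87·5 − 590 = -$155, a loss, but smaller than the $455 fixed cost the firm would lose by shutting down.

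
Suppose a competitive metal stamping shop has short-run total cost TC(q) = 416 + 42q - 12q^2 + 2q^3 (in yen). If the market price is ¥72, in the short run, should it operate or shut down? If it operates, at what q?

Variable cost is VC = 42q - 12q^2 + 2q^3, so AVC = VC/q = 42 - 12q + 2q^2 and MC = dTC/dq = 42 - 24q + 6q^2.
AVC hits its minimum where MC = AVC, at q = 3, giving min AVC = 42 - 12·3 + 2·3^2 = ¥24.
Since P = ¥72 ≥ min AVC = ¥24, price covers variable cost and the firm should produce.
Set P = MC: 72 = 42 - 24q + 6q^2 → -30 - 24q + 6q^2 = 0. The roots are q = -1 and q = 5; the profit-maximizing output is on the rising part of MC, so q* = 5.
Check: AVC at q = 5 is ¥32 ≤ P, so revenue covers variable cost.
Profit = P·q − TC = 72·5 − 576 = -¥216, a loss, but smaller than the ¥416 fixed cost the firm would lose by shutting down.

Produce at q = 5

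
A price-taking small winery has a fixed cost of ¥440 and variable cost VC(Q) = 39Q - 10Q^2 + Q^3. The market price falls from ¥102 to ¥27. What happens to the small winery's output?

AVC = 39 - 10Q + Q^2, minimized at Q = 5 where min AVC = ¥14. MC = 39 - 20Q + 3Q^2.
At P = ¥102 ≥ min AVC, set P = MC on the rising branch: Q = 9.
At P = ¥27 ≥ min AVC, set P = MC: Q = 6. The firm stays open but cuts output.

Output falls from 9 to 6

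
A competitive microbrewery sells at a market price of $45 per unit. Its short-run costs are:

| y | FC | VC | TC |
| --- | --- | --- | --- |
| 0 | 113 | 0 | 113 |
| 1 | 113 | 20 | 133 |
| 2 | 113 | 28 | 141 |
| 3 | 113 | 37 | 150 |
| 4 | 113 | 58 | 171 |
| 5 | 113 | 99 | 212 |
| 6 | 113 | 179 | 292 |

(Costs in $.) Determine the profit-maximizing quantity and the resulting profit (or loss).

y = 5; profit = $13

Profit at each row (π = 45y − TC): y=0: -113; y=1: -88; y=2: -51; y=3: -15; y=4: 9; y=5: 13; y=6: -22.
Profit is maximized at y = 5. AVC there is 99/5 = $19.80 ≤ P, so producing beats shutting down (which would give -$113).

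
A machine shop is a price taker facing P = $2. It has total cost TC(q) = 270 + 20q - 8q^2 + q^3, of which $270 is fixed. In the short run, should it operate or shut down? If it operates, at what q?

Shut down

Variable cost is VC = 20q - 8q^2 + q^3, so AVC = VC/q = 20 - 8q + q^2 and MC = dTC/dq = 20 - 16q + 3q^2.
AVC hits its minimum where MC = AVC, at q = 4, giving min AVC = 20 - 8·4 + 4^2 = $4.
With P < min AVC ($2 < $4), every unit sold adds to the loss.
The firm minimizes its loss by shutting down and losing only its fixed cost of $270.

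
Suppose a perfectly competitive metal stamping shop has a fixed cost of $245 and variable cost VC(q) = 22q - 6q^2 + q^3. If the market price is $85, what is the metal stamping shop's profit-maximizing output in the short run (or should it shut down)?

Produce at q = 7

Strip out fixed cost: VC = 22q - 6q^2 + q^3. Then AVC = 22 - 6q + q^2 and MC = 22 - 12q + 3q^2.
The AVC parabola has its vertex at q = 6/2 = 3, where AVC = 22 - 6·3 + 3^2 = $13.
P = $85 exceeds min AVC = $13, so the firm stays open.
P = MC gives -63 - 12q + 3q^2 = 0, with roots -3 and 7. Take the larger (rising MC): q* = 7.
Check: AVC at q = 7 is $29 ≤ P, so revenue covers variable cost.
Profit = P·q − TC = 85·7 − 448 = $147.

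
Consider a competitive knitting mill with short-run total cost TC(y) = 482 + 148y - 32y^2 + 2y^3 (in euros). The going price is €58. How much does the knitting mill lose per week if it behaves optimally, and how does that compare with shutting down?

AVC = 148 - 32y + 2y^2; min AVC = €20 at y = 8. Since P = €58 ≥ min AVC, the firm produces.
With MC = 148 - 64y + 6y^2, P = MC on the upward-sloping part at y* = 9.
TR = 58·9 = 522. TC = 482 + 198 = 680. Profit = 522 − 680 = -€158.
Shutting down would mean losing the fixed cost of €482, so operating at a loss of €158 is better by €324.

Profit = -€158 at y = 9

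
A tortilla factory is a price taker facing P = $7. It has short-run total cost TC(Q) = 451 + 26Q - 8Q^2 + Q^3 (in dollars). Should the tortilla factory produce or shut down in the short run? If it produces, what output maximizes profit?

Strip out fixed cost: VC = 26Q - 8Q^2 + Q^3. Then AVC = 26 - 8Q + Q^2 and MC = 26 - 16Q + 3Q^2.
AVC hits its minimum where MC = AVC, at Q = 4, giving min AVC = 26 - 8·4 + 4^2 = $10.
With P < min AVC ($7 < $10), every unit sold adds to the loss.
The firm minimizes its loss by shutting down and losing only its fixed cost of $451.

Shut down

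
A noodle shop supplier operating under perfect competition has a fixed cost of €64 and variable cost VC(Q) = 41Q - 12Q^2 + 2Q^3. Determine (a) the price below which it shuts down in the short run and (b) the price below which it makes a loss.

AVC = 41 - 12Q + 2Q^2; minimized at Q = 3, giving min AVC = €23. That is the shutdown price.
ATC = 64/Q + 41 - 12Q + 2Q^2. Setting dATC/dQ = −64/Q^2 − 12 + 4Q = 0 gives Q = 4 (since 4·4^3 − 12·4^2 = 64).
min ATC = 64/4 + 41 − 12·4 + 2·4^2 = €41. That is the break-even price.
Between these two prices the firm operates at a loss; above €41 it earns a profit.

Shutdown price = €23; break-even price = €41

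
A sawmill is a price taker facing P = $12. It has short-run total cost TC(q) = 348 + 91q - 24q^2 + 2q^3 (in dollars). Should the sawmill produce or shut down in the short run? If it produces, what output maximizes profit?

From TC, MC = TC'(q) = 91 - 48q + 6q^2 and AVC = VC/q = 91 - 24q + 2q^2.
The AVC parabola has its vertex at q = 24/4 = 6, where AVC = 91 - 24·6 + 2·6^2 = $19.
With P < min AVC ($12 < $19), every unit sold adds to the loss.
Shutting down limits the loss to fixed cost, $348.

Shut down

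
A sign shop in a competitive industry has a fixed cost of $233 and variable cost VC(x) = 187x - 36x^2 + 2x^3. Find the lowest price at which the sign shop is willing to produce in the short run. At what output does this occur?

The shutdown price is the minimum of AVC. VC = 187x - 36x^2 + 2x^3, so AVC = 187 - 36x + 2x^2.
dAVC/dx = -36 + 4x = 0 gives x = 9. min AVC = 187 - 36·9 + 2·9^2 = 25.
So the shutdown price is $25.

$25 per unit, at x = 9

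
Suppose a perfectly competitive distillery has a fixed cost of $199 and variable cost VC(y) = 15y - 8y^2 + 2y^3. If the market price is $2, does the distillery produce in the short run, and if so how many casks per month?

From TC, MC = TC'(y) = 15 - 16y + 6y^2 and AVC = VC/y = 15 - 8y + 2y^2.
The AVC parabola has its vertex at y = 8/4 = 2, where AVC = 15 - 8·2 + 2·2^2 = $7.
Since P = $2 < min AVC = $7, price fails to cover variable cost at any output.
Best response: produce nothing and absorb the $199 fixed cost.

Shut down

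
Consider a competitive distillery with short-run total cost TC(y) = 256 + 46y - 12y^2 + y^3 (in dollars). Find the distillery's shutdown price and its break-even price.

Shutdown price = min AVC. AVC = 46 - 12y + y^2, with vertex at y = 6 and minimum $10.
ATC = 256/y + 46 - 12y + y^2. Setting dATC/dy = −256/y^2 − 12 + 2y = 0 gives y = 8 (since 2·8^3 − 12·8^2 = 256).
min ATC = 256/8 + 46 − 12·8 + 8^2 = $46. That is the break-even price.
Between these two prices the firm operates at a loss; above $46 it earns a profit.

Shutdown price = $10; break-even price = $46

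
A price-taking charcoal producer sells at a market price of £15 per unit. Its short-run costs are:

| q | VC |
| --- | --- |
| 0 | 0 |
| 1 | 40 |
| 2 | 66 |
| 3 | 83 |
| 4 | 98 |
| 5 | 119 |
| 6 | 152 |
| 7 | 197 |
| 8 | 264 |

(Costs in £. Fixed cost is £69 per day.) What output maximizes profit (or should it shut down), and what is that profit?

Tabulate TR − TC: q=0: -69; q=1: -94; q=2: -105; q=3: -107; q=4: -107; q=5: -113; q=6: -131; q=7: -161; q=8: -213.
Profit is highest at q = 0. Equivalently, the lowest AVC in the table is 119/5 ≈ £23.80 at q = 5, and P = £15 falls below it — price never covers variable cost, so the firm shuts down and loses only its fixed cost.

q = 0 (shut down); profit = -£69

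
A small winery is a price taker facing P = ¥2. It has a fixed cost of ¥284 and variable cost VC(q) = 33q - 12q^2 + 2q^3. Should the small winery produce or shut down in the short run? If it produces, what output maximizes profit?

From TC, MC = TC'(q) = 33 - 24q + 6q^2 and AVC = VC/q = 33 - 12q + 2q^2.
AVC is minimized where dAVC/dq = -12 + 4q = 0, at q = 3; min AVC = 33 - 12·3 + 2·3^2 = ¥15.
Since P = ¥2 < min AVC = ¥15, price fails to cover variable cost at any output.
The firm minimizes its loss by shutting down and losing only its fixed cost of ¥284.

Shut down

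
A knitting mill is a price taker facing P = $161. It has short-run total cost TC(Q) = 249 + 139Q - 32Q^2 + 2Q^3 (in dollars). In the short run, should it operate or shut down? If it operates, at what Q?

From TC, MC = TC'(Q) = 139 - 64Q + 6Q^2 and AVC = VC/Q = 139 - 32Q + 2Q^2.
AVC hits its minimum where MC = AVC, at Q = 8, giving min AVC = 139 - 32·8 + 2·8^2 = $11.
Because $161 ≥ $11, revenue can cover variable cost; the firm operates.
Solving P = MC: -22 - 64Q + 6Q^2 = 0 ⇒ Q = -1/3 or 11. On the upward-sloping branch, Q* = 11.
Check: AVC at Q = 11 is $29 ≤ P, so revenue covers variable cost.
Profit = P·Q − TC = 161·11 − 568 = $1203.

Produce at Q = 11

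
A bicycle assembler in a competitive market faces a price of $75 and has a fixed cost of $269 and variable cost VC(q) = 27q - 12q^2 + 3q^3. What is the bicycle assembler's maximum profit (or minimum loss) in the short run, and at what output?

Profit = -$77 at q = 4

AVC = 27 - 12q + 3q^2 has its minimum $15 at q = 2; price $75 clears that bar, so the firm operates.
With MC = 27 - 24q + 9q^2, P = MC on the upward-sloping part at q* = 4.
TR = 75·4 = 300. TC = 269 + 108 = 377. Profit = 300 − 377 = -$77.
Shutting down would mean losing the fixed cost of $269, so operating at a loss of $77 is better by $192.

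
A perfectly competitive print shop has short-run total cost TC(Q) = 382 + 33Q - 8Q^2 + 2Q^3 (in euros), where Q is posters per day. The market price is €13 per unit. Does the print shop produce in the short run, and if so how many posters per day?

Shut down

Variable cost is VC = 33Q - 8Q^2 + 2Q^3, so AVC = VC/Q = 33 - 8Q + 2Q^2 and MC = dTC/dQ = 33 - 16Q + 6Q^2.
The AVC parabola has its vertex at Q = 8/4 = 2, where AVC = 33 - 8·2 + 2·2^2 = €25.
With P < min AVC (€13 < €25), every unit sold adds to the loss.
Best response: produce nothing and absorb the €382 fixed cost.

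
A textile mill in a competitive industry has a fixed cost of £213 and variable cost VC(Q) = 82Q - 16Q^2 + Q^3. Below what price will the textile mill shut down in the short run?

£18 per unit

Short-run supply begins at min AVC. From VC = 82Q - 16Q^2 + Q^3, AVC = 82 - 16Q + Q^2.
At the minimum of AVC, MC = AVC. MC = 82 - 32Q + 3Q^2; setting MC = AVC gives 2Q^2 - 16Q = 0, so Q = 8. min AVC = 18.
For P < £18 the firm produces nothing.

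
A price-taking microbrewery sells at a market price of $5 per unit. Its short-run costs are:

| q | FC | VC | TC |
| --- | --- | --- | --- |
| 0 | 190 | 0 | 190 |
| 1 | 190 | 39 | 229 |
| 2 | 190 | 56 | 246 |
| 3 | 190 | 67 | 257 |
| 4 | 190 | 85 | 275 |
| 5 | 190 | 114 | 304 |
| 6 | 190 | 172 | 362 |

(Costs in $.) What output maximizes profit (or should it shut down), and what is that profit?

q = 0 (shut down); profit = -$190

Profit at each row (π = 5q − TC): q=0: -190; q=1: -224; q=2: -236; q=3: -242; q=4: -255; q=5: -279; q=6: -332.
Profit is highest at q = 0. Equivalently, the lowest AVC in the table is 85/4 ≈ $21.25 at q = 4, and P = $5 falls below it — price never covers variable cost, so the firm shuts down and loses only its fixed cost.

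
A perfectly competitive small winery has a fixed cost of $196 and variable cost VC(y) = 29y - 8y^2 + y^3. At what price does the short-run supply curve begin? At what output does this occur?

$13 per unit, at y = 4

Short-run supply begins at min AVC. From VC = 29y - 8y^2 + y^3, AVC = 29 - 8y + y^2.
dAVC/dy = -8 + 2y = 0 gives y = 4. min AVC = 29 - 8·4 + 4^2 = 13.
So the shutdown price is $13.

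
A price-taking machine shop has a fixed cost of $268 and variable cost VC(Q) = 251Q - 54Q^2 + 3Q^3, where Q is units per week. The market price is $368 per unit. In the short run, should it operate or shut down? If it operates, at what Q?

Variable cost is VC = 251Q - 54Q^2 + 3Q^3, so AVC = VC/Q = 251 - 54Q + 3Q^2 and MC = dTC/dQ = 251 - 108Q + 9Q^2.
The AVC parabola has its vertex at Q = 54/6 = 9, where AVC = 251 - 54·9 + 3·9^2 = $8.
Since P = $368 ≥ min AVC = $8, price covers variable cost and the firm should produce.
Solving P = MC: -117 - 108Q + 9Q^2 = 0 ⇒ Q = -1 or 13. On the upward-sloping branch, Q* = 13.
Check: AVC at Q = 13 is $56 ≤ P, so revenue covers variable cost.
Profit = P·Q − TC = 368·13 − 996 = $3788.

Produce at Q = 13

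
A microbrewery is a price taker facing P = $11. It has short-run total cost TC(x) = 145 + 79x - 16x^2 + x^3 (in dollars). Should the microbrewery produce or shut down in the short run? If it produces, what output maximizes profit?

Variable cost is VC = 79x - 16x^2 + x^3, so AVC = VC/x = 79 - 16x + x^2 and MC = dTC/dx = 79 - 32x + 3x^2.
AVC is minimized where dAVC/dx = -16 + 2x = 0, at x = 8; min AVC = 79 - 16·8 + 8^2 = $15.
With P < min AVC ($11 < $15), every unit sold adds to the loss.
The firm minimizes its loss by shutting down and losing only its fixed cost of $145.

Shut down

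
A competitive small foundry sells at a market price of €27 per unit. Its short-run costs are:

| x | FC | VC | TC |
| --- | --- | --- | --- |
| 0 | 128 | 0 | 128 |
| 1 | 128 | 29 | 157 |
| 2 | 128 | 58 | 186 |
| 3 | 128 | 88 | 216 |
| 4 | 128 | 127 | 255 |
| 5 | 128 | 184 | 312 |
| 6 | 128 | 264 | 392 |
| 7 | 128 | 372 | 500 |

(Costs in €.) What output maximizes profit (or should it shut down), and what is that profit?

x = 0 (shut down); profit = -€128

Profit at each row (π = 27x − TC): x=0: -128; x=1: -130; x=2: -132; x=3: -135; x=4: -147; x=5: -177; x=6: -230; x=7: -311.
Profit is highest at x = 0. Equivalently, the lowest AVC in the table is 29/1 ≈ €29 at x = 1, and P = €27 falls below it — price never covers variable cost, so the firm shuts down and loses only its fixed cost.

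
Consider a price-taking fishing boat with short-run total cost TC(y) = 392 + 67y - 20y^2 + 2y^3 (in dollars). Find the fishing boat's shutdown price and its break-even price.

Shutdown price = $17; break-even price = $81

AVC = 67 - 20y + 2y^2; minimized at y = 5, giving min AVC = $17. That is the shutdown price.
ATC = 392/y + 67 - 20y + 2y^2. Setting dATC/dy = −392/y^2 − 20 + 4y = 0 gives y = 7 (since 4·7^3 − 20·7^2 = 392).
min ATC = 392/7 + 67 − 20·7 + 2·7^2 = $81. That is the break-even price.
Between these two prices the firm operates at a loss; above $81 it earns a profit.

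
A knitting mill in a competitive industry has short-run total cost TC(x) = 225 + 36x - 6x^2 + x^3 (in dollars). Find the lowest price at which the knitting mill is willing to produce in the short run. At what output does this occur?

$27 per unit, at x = 3

Short-run supply begins at min AVC. From VC = 36x - 6x^2 + x^3, AVC = 36 - 6x + x^2.
At the minimum of AVC, MC = AVC. MC = 36 - 12x + 3x^2; setting MC = AVC gives 2x^2 - 6x = 0, so x = 3. min AVC = 27.
So the shutdown price is $27.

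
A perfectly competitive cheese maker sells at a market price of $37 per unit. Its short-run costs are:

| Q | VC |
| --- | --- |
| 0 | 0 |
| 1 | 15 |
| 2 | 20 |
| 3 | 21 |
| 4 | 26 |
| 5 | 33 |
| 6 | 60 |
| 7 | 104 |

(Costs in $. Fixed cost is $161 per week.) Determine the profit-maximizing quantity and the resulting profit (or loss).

Compute π = P·Q − TC at each output: Q=0: -161; Q=1: -139; Q=2: -107; Q=3: -71; Q=4: -39; Q=5: -9; Q=6: 1; Q=7: -6.
Profit is maximized at Q = 6. AVC there is 60/6 = $10 ≤ P, so producing beats shutting down (which would give -$161).

Q = 6; profit = $1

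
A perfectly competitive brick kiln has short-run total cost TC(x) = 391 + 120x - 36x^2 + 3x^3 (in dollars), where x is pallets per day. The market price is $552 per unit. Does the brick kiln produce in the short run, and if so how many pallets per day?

Produce at x = 12

Strip out fixed cost: VC = 120x - 36x^2 + 3x^3. Then AVC = 120 - 36x + 3x^2 and MC = 120 - 72x + 9x^2.
AVC is minimized where dAVC/dx = -36 + 6x = 0, at x = 6; min AVC = 120 - 36·6 + 3·6^2 = $12.
P = $552 exceeds min AVC = $12, so the firm stays open.
P = MC gives -432 - 72x + 9x^2 = 0, with roots -4 and 12. Take the larger (rising MC): x* = 12.
Check: AVC at x = 12 is $120 ≤ P, so revenue covers variable cost.
Profit = P·x − TC = 552·12 − 1831 = $4793.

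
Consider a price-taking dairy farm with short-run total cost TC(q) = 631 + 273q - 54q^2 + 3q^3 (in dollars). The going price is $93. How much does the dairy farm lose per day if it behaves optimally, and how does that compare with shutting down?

Profit = -$31 at q = 10

AVC = 273 - 54q + 3q^2 has its minimum $30 at q = 9; price $93 clears that bar, so the firm operates.
With MC = 273 - 108q + 9q^2, P = MC on the upward-sloping part at q* = 10.
TR = 93·10 = 930. TC = 631 + 330 = 961. Profit = 930 − 961 = -$31.
That loss of $31 beats the $631 the firm would lose by shutting down; producing recovers $600 of fixed cost.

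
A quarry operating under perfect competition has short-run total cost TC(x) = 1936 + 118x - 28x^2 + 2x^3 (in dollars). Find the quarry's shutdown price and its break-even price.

AVC = 118 - 28x + 2x^2; minimized at x = 7, giving min AVC = $20. That is the shutdown price.
ATC = 1936/x + 118 - 28x + 2x^2. Setting dATC/dx = −1936/x^2 − 28 + 4x = 0 gives x = 11 (since 4·11^3 − 28·11^2 = 1936).
min ATC = 1936/11 + 118 − 28·11 + 2·11^2 = $228. That is the break-even price.
Between these two prices the firm operates at a loss; above $228 it earns a profit.

Shutdown price = $20; break-even price = $228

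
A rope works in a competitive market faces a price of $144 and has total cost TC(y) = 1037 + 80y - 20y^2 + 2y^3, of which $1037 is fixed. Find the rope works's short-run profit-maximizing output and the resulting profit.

AVC = 80 - 20y + 2y^2 has its minimum $30 at y = 5; price $144 clears that bar, so the firm operates.
MC = 80 - 40y + 6y^2. Setting P = MC and taking the root on the rising branch gives y* = 8.
TR = 144·8 = 1152. TC = 1037 + 384 = 1421. Profit = 1152 − 1421 = -$269.
That loss of $269 beats the $1037 the firm would lose by shutting down; producing recovers $768 of fixed cost.

Profit = -$269 at y = 8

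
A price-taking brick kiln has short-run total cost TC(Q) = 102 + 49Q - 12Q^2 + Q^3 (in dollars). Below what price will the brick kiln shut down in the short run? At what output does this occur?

The shutdown price is the minimum of AVC. VC = 49Q - 12Q^2 + Q^3, so AVC = 49 - 12Q + Q^2.
dAVC/dQ = -12 + 2Q = 0 gives Q = 6. min AVC = 49 - 12·6 + 6^2 = 13.
The firm shuts down for any P below $13.

$13 per unit, at Q = 6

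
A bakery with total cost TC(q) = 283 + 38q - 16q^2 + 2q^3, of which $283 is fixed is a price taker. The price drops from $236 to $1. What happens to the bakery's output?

MC = 38 - 32q + 6q^2; the shutdown threshold is min AVC = $6 (at q = 4).
At P = $236 ≥ min AVC, set P = MC on the rising branch: q = 9.
At P = $1 < min AVC = $6, price no longer covers variable cost at any output, so the firm shuts down: q = 0.

Output falls from 9 to 0 (the firm shuts down)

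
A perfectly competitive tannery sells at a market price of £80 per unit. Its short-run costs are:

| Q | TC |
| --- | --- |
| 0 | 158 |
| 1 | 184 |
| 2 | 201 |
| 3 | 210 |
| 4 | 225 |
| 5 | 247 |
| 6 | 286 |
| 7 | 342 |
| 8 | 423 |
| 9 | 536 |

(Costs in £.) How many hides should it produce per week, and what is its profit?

Tabulate TR − TC: Q=0: -158; Q=1: -104; Q=2: -41; Q=3: 30; Q=4: 95; Q=5: 153; Q=6: 194; Q=7: 218; Q=8: 217; Q=9: 184.
Profit is maximized at Q = 7. AVC there is 184/7 = £26.29 ≤ P, so producing beats shutting down (which would give -£158).

Q = 7; profit = £218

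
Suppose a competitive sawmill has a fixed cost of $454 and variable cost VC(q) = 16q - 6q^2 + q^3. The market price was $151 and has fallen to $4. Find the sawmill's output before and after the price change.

AVC = 16 - 6q + q^2, minimized at q = 3 where min AVC = $7. MC = 16 - 12q + 3q^2.
With P = $151 above the shutdown price, P = MC gives q = 9.
At P = $4 < min AVC = $7, price no longer covers variable cost at any output, so the firm shuts down: q = 0.

Output falls from 9 to 0 (the firm shuts down)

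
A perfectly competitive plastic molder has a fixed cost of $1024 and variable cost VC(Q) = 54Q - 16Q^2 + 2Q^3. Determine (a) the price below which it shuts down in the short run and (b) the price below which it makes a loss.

Shutdown price = $22; break-even price = $182

AVC = 54 - 16Q + 2Q^2; minimized at Q = 4, giving min AVC = $22. That is the shutdown price.
ATC = 1024/Q + 54 - 16Q + 2Q^2. Setting dATC/dQ = −1024/Q^2 − 16 + 4Q = 0 gives Q = 8 (since 4·8^3 − 16·8^2 = 1024).
min ATC = 1024/8 + 54 − 16·8 + 2·8^2 = $182. That is the break-even price.
Between these two prices the firm operates at a loss; above $182 it earns a profit.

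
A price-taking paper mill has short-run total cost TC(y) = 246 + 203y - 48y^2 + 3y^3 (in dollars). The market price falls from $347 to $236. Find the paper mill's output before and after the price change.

Output falls from 12 to 11

MC = 203 - 96y + 9y^2; the shutdown threshold is min AVC = $11 (at y = 8).
With P = $347 above the shutdown price, P = MC gives y = 12.
At P = $236 ≥ min AVC, set P = MC: y = 11. The firm stays open but cuts output.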